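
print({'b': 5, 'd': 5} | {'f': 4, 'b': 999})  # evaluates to {'b': 999, 'd': 5, 'f': 4}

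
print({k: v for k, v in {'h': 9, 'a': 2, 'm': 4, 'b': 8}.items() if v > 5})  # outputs {'h': 9, 'b': 8}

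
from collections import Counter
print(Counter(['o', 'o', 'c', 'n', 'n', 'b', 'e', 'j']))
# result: Counter({'o': 2, 'n': 2, 'c': 1, 'b': 1, 'e': 1, 'j': 1})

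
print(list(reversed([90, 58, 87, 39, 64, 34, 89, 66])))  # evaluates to [66, 89, 34, 64, 39, 87, 58, 90]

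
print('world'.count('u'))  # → 0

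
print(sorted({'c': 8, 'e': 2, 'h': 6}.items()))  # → [('c', 8), ('e', 2), ('h', 6)]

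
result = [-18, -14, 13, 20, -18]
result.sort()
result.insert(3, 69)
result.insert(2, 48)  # [-18, -18, 48, -14, 69, 13, 20]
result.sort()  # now [-18, -18, -14, 13, 20, 48, 69]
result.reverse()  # [69, 48, 20, 13, -14, -18, -18]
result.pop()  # -18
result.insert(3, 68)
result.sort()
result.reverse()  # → [69, 68, 48, 20, 13, -14, -18]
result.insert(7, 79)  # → [69, 68, 48, 20, 13, -14, -18, 79]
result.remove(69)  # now [68, 48, 20, 13, -14, -18, 79]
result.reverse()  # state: [79, -18, -14, 13, 20, 48, 68]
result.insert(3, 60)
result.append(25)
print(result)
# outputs [79, -18, -14, 60, 13, 20, 48, 68, 25]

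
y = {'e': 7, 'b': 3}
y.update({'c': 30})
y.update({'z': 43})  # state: {'e': 7, 'b': 3, 'c': 30, 'z': 43}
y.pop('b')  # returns 3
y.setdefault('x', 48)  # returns 48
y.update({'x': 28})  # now {'e': 7, 'c': 30, 'z': 43, 'x': 28}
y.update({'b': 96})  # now {'e': 7, 'c': 30, 'z': 43, 'x': 28, 'b': 96}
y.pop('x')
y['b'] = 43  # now {'e': 7, 'c': 30, 'z': 43, 'b': 43}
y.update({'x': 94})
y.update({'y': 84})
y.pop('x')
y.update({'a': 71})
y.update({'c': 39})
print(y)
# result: {'e': 7, 'c': 39, 'z': 43, 'b': 43, 'y': 84, 'a': 71}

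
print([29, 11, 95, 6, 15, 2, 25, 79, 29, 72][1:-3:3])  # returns [11, 15]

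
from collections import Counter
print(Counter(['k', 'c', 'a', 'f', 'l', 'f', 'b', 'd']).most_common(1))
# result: [('f', 2)]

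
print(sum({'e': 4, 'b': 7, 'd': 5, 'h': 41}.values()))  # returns 57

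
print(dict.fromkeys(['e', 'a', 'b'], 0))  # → {'e': 0, 'a': 0, 'b': 0}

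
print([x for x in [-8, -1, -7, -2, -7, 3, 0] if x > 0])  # [3]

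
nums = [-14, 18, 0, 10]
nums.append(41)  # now [-14, 18, 0, 10, 41]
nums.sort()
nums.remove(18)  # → [-14, 0, 10, 41]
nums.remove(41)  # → [-14, 0, 10]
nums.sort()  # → [-14, 0, 10]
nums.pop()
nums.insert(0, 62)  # [62, -14, 0]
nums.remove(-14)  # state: [62, 0]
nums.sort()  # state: [0, 62]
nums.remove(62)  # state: [0]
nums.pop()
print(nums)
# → []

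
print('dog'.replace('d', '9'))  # 9og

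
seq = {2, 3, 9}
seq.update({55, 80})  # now {2, 3, 9, 55, 80}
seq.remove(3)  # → {2, 9, 55, 80}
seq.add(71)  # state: {2, 9, 55, 71, 80}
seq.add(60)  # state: {2, 9, 55, 60, 71, 80}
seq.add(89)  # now {2, 9, 55, 60, 71, 80, 89}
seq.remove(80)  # {2, 9, 55, 60, 71, 89}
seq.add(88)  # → {2, 9, 55, 60, 71, 88, 89}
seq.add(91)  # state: {2, 9, 55, 60, 71, 88, 89, 91}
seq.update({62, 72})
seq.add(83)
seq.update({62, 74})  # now {2, 9, 55, 60, 62, 71, 72, 74, 83, 88, 89, 91}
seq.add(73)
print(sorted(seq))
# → [2, 9, 55, 60, 62, 71, 72, 73, 74, 83, 88, 89, 91]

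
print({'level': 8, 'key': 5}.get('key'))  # 5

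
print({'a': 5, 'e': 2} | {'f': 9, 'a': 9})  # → {'a': 9, 'e': 2, 'f': 9}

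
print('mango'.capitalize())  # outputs Mango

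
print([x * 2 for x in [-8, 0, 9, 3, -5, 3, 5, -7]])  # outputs [-16, 0, 18, 6, -10, 6, 10, -14]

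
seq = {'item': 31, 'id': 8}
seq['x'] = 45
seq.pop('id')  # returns 8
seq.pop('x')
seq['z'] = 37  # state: {'item': 31, 'z': 37}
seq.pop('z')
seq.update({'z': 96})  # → {'item': 31, 'z': 96}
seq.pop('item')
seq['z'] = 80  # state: {'z': 80}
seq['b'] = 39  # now {'z': 80, 'b': 39}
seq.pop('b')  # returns 39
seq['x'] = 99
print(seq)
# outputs {'z': 80, 'x': 99}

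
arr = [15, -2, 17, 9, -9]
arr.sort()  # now [-9, -2, 9, 15, 17]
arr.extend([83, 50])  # [-9, -2, 9, 15, 17, 83, 50]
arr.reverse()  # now [50, 83, 17, 15, 9, -2, -9]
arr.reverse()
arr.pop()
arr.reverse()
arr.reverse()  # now [-9, -2, 9, 15, 17, 83]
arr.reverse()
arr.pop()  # -9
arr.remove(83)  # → [17, 15, 9, -2]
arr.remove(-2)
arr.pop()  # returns 9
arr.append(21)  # [17, 15, 21]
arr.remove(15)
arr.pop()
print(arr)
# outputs [17]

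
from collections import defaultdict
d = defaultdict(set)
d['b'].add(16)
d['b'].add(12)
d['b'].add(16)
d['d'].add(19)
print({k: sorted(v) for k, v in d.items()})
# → {'b': [12, 16], 'd': [19]}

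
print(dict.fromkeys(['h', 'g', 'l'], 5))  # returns {'h': 5, 'g': 5, 'l': 5}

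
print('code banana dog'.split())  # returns ['code', 'banana', 'dog']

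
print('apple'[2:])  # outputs ple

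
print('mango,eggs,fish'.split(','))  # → ['mango', 'eggs', 'fish']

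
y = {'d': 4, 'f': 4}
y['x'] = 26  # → {'d': 4, 'f': 4, 'x': 26}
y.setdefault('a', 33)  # 33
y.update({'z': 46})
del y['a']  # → {'d': 4, 'f': 4, 'x': 26, 'z': 46}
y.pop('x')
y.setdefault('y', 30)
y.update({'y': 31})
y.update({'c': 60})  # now {'d': 4, 'f': 4, 'z': 46, 'y': 31, 'c': 60}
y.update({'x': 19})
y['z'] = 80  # {'d': 4, 'f': 4, 'z': 80, 'y': 31, 'c': 60, 'x': 19}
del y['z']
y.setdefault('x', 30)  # 19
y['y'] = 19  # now {'d': 4, 'f': 4, 'y': 19, 'c': 60, 'x': 19}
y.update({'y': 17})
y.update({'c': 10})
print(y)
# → {'d': 4, 'f': 4, 'y': 17, 'c': 10, 'x': 19}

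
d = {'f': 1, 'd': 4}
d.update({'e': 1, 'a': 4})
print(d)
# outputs {'f': 1, 'd': 4, 'e': 1, 'a': 4}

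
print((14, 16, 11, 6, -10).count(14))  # 1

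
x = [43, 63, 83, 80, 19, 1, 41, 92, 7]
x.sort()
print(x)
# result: [1, 7, 19, 41, 43, 63, 80, 83, 92]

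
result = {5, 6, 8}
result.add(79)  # {5, 6, 8, 79}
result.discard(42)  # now {5, 6, 8, 79}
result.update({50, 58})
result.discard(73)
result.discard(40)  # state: {5, 6, 8, 50, 58, 79}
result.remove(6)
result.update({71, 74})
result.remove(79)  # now {5, 8, 50, 58, 71, 74}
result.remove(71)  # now {5, 8, 50, 58, 74}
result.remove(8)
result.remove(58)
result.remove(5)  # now {50, 74}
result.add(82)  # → {50, 74, 82}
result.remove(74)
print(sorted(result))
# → [50, 82]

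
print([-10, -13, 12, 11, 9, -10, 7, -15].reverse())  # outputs None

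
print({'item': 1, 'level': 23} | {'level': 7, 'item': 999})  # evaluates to {'item': 999, 'level': 7}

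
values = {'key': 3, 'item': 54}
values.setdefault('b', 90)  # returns 90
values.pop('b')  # 90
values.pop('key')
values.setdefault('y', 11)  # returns 11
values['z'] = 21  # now {'item': 54, 'y': 11, 'z': 21}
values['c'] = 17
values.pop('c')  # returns 17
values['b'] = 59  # {'item': 54, 'y': 11, 'z': 21, 'b': 59}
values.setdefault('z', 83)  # 21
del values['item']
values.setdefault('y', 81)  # 11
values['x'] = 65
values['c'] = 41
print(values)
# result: {'y': 11, 'z': 21, 'b': 59, 'x': 65, 'c': 41}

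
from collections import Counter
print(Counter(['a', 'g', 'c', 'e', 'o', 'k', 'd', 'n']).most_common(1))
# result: [('a', 1)]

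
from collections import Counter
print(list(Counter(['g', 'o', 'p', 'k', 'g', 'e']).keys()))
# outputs ['g', 'o', 'p', 'k', 'e']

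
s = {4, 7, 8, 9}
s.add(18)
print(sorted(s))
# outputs [4, 7, 8, 9, 18]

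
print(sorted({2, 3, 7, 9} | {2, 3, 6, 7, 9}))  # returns [2, 3, 6, 7, 9]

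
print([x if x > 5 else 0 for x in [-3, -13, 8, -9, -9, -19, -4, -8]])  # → [0, 0, 8, 0, 0, 0, 0, 0]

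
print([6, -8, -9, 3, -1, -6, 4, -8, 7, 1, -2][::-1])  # [-2, 1, 7, -8, 4, -6, -1, 3, -9, -8, 6]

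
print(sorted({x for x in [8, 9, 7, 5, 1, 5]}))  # [1, 5, 7, 8, 9]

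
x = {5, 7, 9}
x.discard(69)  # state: {5, 7, 9}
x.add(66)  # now {5, 7, 9, 66}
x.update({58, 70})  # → {5, 7, 9, 58, 66, 70}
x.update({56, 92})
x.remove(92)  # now {5, 7, 9, 56, 58, 66, 70}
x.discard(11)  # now {5, 7, 9, 56, 58, 66, 70}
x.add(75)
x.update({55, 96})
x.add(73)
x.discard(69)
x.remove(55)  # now {5, 7, 9, 56, 58, 66, 70, 73, 75, 96}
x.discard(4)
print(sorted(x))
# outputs [5, 7, 9, 56, 58, 66, 70, 73, 75, 96]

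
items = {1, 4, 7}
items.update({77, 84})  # {1, 4, 7, 77, 84}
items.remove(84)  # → {1, 4, 7, 77}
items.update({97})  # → {1, 4, 7, 77, 97}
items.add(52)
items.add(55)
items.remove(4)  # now {1, 7, 52, 55, 77, 97}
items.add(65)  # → {1, 7, 52, 55, 65, 77, 97}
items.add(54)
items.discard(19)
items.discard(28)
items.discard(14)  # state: {1, 7, 52, 54, 55, 65, 77, 97}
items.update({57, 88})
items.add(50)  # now {1, 7, 50, 52, 54, 55, 57, 65, 77, 88, 97}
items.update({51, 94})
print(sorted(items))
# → [1, 7, 50, 51, 52, 54, 55, 57, 65, 77, 88, 94, 97]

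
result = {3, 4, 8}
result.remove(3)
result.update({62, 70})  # {4, 8, 62, 70}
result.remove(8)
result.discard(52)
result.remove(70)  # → {4, 62}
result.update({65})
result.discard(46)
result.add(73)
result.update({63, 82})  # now {4, 62, 63, 65, 73, 82}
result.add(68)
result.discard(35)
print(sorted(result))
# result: [4, 62, 63, 65, 68, 73, 82]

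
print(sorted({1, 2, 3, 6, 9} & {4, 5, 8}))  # []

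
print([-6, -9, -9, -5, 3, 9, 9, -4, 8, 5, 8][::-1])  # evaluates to [8, 5, 8, -4, 9, 9, 3, -5, -9, -9, -6]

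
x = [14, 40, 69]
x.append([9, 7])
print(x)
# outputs [14, 40, 69, [9, 7]]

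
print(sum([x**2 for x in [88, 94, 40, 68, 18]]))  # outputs 23128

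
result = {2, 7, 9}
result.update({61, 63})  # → {2, 7, 9, 61, 63}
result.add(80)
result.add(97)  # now {2, 7, 9, 61, 63, 80, 97}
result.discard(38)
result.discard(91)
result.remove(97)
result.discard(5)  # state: {2, 7, 9, 61, 63, 80}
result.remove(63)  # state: {2, 7, 9, 61, 80}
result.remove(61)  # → {2, 7, 9, 80}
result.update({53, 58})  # {2, 7, 9, 53, 58, 80}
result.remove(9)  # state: {2, 7, 53, 58, 80}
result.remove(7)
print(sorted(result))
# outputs [2, 53, 58, 80]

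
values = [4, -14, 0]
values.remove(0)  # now [4, -14]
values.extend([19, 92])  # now [4, -14, 19, 92]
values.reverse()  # [92, 19, -14, 4]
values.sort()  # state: [-14, 4, 19, 92]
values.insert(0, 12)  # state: [12, -14, 4, 19, 92]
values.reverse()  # [92, 19, 4, -14, 12]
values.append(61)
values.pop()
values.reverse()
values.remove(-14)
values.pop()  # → 92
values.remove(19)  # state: [12, 4]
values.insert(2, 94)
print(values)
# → [12, 4, 94]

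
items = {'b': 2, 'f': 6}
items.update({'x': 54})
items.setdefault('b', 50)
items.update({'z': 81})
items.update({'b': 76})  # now {'b': 76, 'f': 6, 'x': 54, 'z': 81}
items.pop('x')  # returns 54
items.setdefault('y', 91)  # 91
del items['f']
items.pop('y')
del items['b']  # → {'z': 81}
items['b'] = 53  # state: {'z': 81, 'b': 53}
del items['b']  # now {'z': 81}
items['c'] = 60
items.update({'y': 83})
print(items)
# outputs {'z': 81, 'c': 60, 'y': 83}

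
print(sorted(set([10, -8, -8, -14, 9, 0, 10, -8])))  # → [-14, -8, 0, 9, 10]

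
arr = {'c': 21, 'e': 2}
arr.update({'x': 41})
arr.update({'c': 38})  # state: {'c': 38, 'e': 2, 'x': 41}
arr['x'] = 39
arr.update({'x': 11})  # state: {'c': 38, 'e': 2, 'x': 11}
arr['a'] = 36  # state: {'c': 38, 'e': 2, 'x': 11, 'a': 36}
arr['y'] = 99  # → {'c': 38, 'e': 2, 'x': 11, 'a': 36, 'y': 99}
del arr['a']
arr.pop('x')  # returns 11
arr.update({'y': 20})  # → {'c': 38, 'e': 2, 'y': 20}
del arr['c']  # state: {'e': 2, 'y': 20}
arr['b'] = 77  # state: {'e': 2, 'y': 20, 'b': 77}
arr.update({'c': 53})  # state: {'e': 2, 'y': 20, 'b': 77, 'c': 53}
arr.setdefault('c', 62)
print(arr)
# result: {'e': 2, 'y': 20, 'b': 77, 'c': 53}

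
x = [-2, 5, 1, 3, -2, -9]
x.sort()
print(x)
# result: [-9, -2, -2, 1, 3, 5]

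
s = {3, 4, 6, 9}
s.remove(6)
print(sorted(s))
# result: [3, 4, 9]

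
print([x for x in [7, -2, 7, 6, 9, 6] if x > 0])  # [7, 7, 6, 9, 6]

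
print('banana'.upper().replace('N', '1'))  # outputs BA1A1A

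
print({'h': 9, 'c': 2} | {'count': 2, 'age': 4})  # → {'h': 9, 'c': 2, 'count': 2, 'age': 4}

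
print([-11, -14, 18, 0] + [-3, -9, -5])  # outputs [-11, -14, 18, 0, -3, -9, -5]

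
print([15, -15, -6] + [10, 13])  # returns [15, -15, -6, 10, 13]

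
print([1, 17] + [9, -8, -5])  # [1, 17, 9, -8, -5]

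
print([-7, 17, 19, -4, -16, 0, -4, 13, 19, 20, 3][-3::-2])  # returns [19, -4, -16, 19, -7]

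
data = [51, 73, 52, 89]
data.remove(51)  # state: [73, 52, 89]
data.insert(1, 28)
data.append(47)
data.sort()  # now [28, 47, 52, 73, 89]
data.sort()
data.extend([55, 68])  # [28, 47, 52, 73, 89, 55, 68]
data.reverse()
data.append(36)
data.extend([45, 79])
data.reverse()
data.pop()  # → 68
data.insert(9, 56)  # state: [79, 45, 36, 28, 47, 52, 73, 89, 55, 56]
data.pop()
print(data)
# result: [79, 45, 36, 28, 47, 52, 73, 89, 55]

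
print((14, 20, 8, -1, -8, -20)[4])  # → -8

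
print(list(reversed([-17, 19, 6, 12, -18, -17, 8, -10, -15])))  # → [-15, -10, 8, -17, -18, 12, 6, 19, -17]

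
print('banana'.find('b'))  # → 0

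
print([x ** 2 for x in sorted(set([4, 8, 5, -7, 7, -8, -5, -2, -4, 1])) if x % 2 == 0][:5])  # [64, 16, 4, 16, 64]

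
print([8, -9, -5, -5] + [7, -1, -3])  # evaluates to [8, -9, -5, -5, 7, -1, -3]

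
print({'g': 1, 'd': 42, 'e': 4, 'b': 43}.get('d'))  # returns 42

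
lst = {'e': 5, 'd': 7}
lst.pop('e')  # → 5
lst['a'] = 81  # {'d': 7, 'a': 81}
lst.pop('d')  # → 7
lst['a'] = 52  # {'a': 52}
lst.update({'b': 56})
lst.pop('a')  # 52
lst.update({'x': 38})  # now {'b': 56, 'x': 38}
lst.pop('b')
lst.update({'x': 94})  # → {'x': 94}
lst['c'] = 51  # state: {'x': 94, 'c': 51}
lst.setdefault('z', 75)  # 75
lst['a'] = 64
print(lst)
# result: {'x': 94, 'c': 51, 'z': 75, 'a': 64}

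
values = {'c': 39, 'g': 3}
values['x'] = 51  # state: {'c': 39, 'g': 3, 'x': 51}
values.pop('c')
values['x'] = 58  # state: {'g': 3, 'x': 58}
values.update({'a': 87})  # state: {'g': 3, 'x': 58, 'a': 87}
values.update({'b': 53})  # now {'g': 3, 'x': 58, 'a': 87, 'b': 53}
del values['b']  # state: {'g': 3, 'x': 58, 'a': 87}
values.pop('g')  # 3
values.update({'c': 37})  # {'x': 58, 'a': 87, 'c': 37}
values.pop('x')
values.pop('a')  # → 87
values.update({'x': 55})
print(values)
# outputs {'c': 37, 'x': 55}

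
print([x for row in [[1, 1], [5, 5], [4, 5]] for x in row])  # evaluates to [1, 1, 5, 5, 4, 5]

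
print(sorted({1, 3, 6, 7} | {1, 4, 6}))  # [1, 3, 4, 6, 7]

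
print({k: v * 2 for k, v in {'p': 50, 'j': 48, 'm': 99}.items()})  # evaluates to {'p': 100, 'j': 96, 'm': 198}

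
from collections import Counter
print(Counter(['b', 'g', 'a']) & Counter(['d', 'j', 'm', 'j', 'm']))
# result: Counter()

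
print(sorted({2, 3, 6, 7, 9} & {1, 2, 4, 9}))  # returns [2, 9]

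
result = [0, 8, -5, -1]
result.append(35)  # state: [0, 8, -5, -1, 35]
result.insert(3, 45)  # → [0, 8, -5, 45, -1, 35]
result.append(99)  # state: [0, 8, -5, 45, -1, 35, 99]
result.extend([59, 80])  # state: [0, 8, -5, 45, -1, 35, 99, 59, 80]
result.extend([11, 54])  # [0, 8, -5, 45, -1, 35, 99, 59, 80, 11, 54]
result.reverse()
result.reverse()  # [0, 8, -5, 45, -1, 35, 99, 59, 80, 11, 54]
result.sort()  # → [-5, -1, 0, 8, 11, 35, 45, 54, 59, 80, 99]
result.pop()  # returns 99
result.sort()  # [-5, -1, 0, 8, 11, 35, 45, 54, 59, 80]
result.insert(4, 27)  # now [-5, -1, 0, 8, 27, 11, 35, 45, 54, 59, 80]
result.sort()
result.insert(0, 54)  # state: [54, -5, -1, 0, 8, 11, 27, 35, 45, 54, 59, 80]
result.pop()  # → 80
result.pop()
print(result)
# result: [54, -5, -1, 0, 8, 11, 27, 35, 45, 54]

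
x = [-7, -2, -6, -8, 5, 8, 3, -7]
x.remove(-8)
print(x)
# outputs [-7, -2, -6, 5, 8, 3, -7]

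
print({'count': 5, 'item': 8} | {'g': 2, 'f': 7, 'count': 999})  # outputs {'count': 999, 'item': 8, 'g': 2, 'f': 7}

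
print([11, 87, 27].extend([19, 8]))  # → None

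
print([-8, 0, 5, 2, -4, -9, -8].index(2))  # 3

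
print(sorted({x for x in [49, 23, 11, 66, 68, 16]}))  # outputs [11, 16, 23, 49, 66, 68]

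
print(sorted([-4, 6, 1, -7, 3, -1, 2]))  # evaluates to [-7, -4, -1, 1, 2, 3, 6]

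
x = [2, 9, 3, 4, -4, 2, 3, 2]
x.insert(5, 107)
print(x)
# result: [2, 9, 3, 4, -4, 107, 2, 3, 2]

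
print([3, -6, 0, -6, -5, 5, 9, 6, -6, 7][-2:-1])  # [-6]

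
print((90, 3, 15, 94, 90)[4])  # 90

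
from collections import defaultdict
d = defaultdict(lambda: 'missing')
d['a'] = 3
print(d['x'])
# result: missing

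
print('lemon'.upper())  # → LEMON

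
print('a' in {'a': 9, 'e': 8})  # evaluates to True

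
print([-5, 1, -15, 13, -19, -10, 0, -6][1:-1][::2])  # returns [1, 13, -10]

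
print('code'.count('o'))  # 1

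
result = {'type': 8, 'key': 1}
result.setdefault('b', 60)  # 60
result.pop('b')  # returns 60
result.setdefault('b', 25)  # 25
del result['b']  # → {'type': 8, 'key': 1}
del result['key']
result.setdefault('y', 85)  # 85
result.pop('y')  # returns 85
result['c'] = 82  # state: {'type': 8, 'c': 82}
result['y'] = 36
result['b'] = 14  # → {'type': 8, 'c': 82, 'y': 36, 'b': 14}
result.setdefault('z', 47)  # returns 47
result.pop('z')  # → 47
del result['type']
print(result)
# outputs {'c': 82, 'y': 36, 'b': 14}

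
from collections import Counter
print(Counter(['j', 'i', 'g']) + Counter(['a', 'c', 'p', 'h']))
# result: Counter({'j': 1, 'i': 1, 'g': 1, 'a': 1, 'c': 1, 'p': 1, 'h': 1})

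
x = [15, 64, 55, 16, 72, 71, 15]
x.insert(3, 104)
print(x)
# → [15, 64, 55, 104, 16, 72, 71, 15]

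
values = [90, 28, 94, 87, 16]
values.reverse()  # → [16, 87, 94, 28, 90]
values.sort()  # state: [16, 28, 87, 90, 94]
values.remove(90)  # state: [16, 28, 87, 94]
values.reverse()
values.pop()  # 16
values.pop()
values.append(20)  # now [94, 87, 20]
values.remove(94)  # [87, 20]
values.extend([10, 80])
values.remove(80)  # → [87, 20, 10]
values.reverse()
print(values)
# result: [10, 20, 87]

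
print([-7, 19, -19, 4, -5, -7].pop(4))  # -5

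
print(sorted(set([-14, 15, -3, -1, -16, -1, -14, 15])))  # [-16, -14, -3, -1, 15]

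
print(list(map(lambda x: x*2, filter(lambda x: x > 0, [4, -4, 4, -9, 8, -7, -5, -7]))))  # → [8, 8, 16]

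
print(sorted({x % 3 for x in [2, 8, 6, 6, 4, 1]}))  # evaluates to [0, 1, 2]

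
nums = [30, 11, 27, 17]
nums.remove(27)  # [30, 11, 17]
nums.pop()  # 17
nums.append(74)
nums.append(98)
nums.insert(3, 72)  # [30, 11, 74, 72, 98]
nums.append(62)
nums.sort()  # [11, 30, 62, 72, 74, 98]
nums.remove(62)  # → [11, 30, 72, 74, 98]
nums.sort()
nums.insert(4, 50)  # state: [11, 30, 72, 74, 50, 98]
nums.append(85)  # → [11, 30, 72, 74, 50, 98, 85]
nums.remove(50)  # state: [11, 30, 72, 74, 98, 85]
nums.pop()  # 85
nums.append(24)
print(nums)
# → [11, 30, 72, 74, 98, 24]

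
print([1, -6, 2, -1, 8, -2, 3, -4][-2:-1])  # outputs [3]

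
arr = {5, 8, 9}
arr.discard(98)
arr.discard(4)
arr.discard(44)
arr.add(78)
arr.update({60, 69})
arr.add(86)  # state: {5, 8, 9, 60, 69, 78, 86}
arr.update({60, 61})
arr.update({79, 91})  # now {5, 8, 9, 60, 61, 69, 78, 79, 86, 91}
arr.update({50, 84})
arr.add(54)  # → {5, 8, 9, 50, 54, 60, 61, 69, 78, 79, 84, 86, 91}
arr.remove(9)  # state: {5, 8, 50, 54, 60, 61, 69, 78, 79, 84, 86, 91}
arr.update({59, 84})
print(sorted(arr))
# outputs [5, 8, 50, 54, 59, 60, 61, 69, 78, 79, 84, 86, 91]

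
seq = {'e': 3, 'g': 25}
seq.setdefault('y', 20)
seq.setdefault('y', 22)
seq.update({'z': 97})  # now {'e': 3, 'g': 25, 'y': 20, 'z': 97}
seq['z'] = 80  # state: {'e': 3, 'g': 25, 'y': 20, 'z': 80}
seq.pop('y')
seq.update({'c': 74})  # {'e': 3, 'g': 25, 'z': 80, 'c': 74}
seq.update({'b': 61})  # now {'e': 3, 'g': 25, 'z': 80, 'c': 74, 'b': 61}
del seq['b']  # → {'e': 3, 'g': 25, 'z': 80, 'c': 74}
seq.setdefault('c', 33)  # 74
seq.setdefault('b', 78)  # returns 78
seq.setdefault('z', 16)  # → 80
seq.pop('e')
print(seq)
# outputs {'g': 25, 'z': 80, 'c': 74, 'b': 78}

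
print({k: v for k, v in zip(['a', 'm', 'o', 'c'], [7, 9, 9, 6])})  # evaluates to {'a': 7, 'm': 9, 'o': 9, 'c': 6}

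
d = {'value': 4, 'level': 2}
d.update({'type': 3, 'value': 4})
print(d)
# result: {'value': 4, 'level': 2, 'type': 3}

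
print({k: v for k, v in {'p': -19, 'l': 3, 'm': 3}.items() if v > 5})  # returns {}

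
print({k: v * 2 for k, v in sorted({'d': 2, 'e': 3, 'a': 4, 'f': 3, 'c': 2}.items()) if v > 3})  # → {'a': 8}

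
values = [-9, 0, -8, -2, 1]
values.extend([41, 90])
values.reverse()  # [90, 41, 1, -2, -8, 0, -9]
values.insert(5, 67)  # [90, 41, 1, -2, -8, 67, 0, -9]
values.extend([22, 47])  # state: [90, 41, 1, -2, -8, 67, 0, -9, 22, 47]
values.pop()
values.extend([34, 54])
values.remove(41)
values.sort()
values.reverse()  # [90, 67, 54, 34, 22, 1, 0, -2, -8, -9]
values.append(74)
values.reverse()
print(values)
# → [74, -9, -8, -2, 0, 1, 22, 34, 54, 67, 90]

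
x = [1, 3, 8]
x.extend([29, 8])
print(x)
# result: [1, 3, 8, 29, 8]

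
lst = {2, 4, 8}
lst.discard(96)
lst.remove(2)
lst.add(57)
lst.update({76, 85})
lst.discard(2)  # {4, 8, 57, 76, 85}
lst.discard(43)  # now {4, 8, 57, 76, 85}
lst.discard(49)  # {4, 8, 57, 76, 85}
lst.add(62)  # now {4, 8, 57, 62, 76, 85}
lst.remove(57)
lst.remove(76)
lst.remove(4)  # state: {8, 62, 85}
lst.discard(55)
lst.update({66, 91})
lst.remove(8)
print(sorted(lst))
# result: [62, 66, 85, 91]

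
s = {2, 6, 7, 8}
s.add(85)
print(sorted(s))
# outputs [2, 6, 7, 8, 85]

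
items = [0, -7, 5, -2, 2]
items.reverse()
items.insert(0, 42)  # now [42, 2, -2, 5, -7, 0]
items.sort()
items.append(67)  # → [-7, -2, 0, 2, 5, 42, 67]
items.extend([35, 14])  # [-7, -2, 0, 2, 5, 42, 67, 35, 14]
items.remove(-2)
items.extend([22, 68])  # [-7, 0, 2, 5, 42, 67, 35, 14, 22, 68]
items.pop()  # 68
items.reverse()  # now [22, 14, 35, 67, 42, 5, 2, 0, -7]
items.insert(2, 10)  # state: [22, 14, 10, 35, 67, 42, 5, 2, 0, -7]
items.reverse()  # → [-7, 0, 2, 5, 42, 67, 35, 10, 14, 22]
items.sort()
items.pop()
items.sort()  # [-7, 0, 2, 5, 10, 14, 22, 35, 42]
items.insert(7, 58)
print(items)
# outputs [-7, 0, 2, 5, 10, 14, 22, 58, 35, 42]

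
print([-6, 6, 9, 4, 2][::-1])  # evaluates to [2, 4, 9, 6, -6]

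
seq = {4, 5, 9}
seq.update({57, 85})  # {4, 5, 9, 57, 85}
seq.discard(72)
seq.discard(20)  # {4, 5, 9, 57, 85}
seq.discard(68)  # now {4, 5, 9, 57, 85}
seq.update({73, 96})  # {4, 5, 9, 57, 73, 85, 96}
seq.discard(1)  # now {4, 5, 9, 57, 73, 85, 96}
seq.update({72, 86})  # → {4, 5, 9, 57, 72, 73, 85, 86, 96}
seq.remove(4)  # {5, 9, 57, 72, 73, 85, 86, 96}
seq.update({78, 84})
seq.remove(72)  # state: {5, 9, 57, 73, 78, 84, 85, 86, 96}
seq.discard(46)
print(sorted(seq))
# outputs [5, 9, 57, 73, 78, 84, 85, 86, 96]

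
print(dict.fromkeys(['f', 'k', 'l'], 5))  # {'f': 5, 'k': 5, 'l': 5}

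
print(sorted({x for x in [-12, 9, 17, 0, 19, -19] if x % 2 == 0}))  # [-12, 0]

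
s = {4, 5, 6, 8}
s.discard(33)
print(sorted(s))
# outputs [4, 5, 6, 8]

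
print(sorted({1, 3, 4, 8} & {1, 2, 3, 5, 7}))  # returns [1, 3]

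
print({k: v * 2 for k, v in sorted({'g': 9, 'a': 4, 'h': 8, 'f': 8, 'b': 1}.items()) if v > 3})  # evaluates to {'a': 8, 'f': 16, 'g': 18, 'h': 16}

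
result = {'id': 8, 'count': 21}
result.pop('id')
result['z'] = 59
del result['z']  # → {'count': 21}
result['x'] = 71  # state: {'count': 21, 'x': 71}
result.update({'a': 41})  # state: {'count': 21, 'x': 71, 'a': 41}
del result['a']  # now {'count': 21, 'x': 71}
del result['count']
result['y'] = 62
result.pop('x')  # 71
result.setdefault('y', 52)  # 62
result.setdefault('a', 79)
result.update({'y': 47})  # {'y': 47, 'a': 79}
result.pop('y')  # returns 47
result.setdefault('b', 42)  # 42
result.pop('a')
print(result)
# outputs {'b': 42}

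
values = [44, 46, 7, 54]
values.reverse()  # [54, 7, 46, 44]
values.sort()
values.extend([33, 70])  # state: [7, 44, 46, 54, 33, 70]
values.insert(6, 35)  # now [7, 44, 46, 54, 33, 70, 35]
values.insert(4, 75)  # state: [7, 44, 46, 54, 75, 33, 70, 35]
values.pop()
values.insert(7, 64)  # [7, 44, 46, 54, 75, 33, 70, 64]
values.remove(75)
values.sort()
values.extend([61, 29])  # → [7, 33, 44, 46, 54, 64, 70, 61, 29]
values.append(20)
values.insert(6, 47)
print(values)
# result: [7, 33, 44, 46, 54, 64, 47, 70, 61, 29, 20]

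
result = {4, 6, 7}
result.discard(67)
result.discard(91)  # {4, 6, 7}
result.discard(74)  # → {4, 6, 7}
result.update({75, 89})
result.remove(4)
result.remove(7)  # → {6, 75, 89}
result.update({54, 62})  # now {6, 54, 62, 75, 89}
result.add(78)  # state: {6, 54, 62, 75, 78, 89}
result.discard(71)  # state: {6, 54, 62, 75, 78, 89}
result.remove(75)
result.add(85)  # {6, 54, 62, 78, 85, 89}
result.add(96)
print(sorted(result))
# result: [6, 54, 62, 78, 85, 89, 96]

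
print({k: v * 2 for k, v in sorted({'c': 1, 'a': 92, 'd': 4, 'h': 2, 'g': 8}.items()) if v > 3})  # {'a': 184, 'd': 8, 'g': 16}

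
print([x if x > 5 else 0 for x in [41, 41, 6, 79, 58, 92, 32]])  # [41, 41, 6, 79, 58, 92, 32]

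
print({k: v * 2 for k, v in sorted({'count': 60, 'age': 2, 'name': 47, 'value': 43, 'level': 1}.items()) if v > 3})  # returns {'count': 120, 'name': 94, 'value': 86}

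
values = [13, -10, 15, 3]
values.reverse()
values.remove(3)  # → [15, -10, 13]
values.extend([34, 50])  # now [15, -10, 13, 34, 50]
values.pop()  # 50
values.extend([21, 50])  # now [15, -10, 13, 34, 21, 50]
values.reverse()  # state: [50, 21, 34, 13, -10, 15]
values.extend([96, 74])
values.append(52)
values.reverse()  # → [52, 74, 96, 15, -10, 13, 34, 21, 50]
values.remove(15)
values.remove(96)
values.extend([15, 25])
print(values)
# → [52, 74, -10, 13, 34, 21, 50, 15, 25]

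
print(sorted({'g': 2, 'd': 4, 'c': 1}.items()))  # [('c', 1), ('d', 4), ('g', 2)]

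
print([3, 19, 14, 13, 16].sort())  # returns None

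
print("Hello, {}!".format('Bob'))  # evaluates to Hello, Bob!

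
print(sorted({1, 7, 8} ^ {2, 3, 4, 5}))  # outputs [1, 2, 3, 4, 5, 7, 8]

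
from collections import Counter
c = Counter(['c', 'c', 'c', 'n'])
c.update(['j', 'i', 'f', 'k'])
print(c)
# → Counter({'c': 3, 'n': 1, 'j': 1, 'i': 1, 'f': 1, 'k': 1})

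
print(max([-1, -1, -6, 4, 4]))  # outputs 4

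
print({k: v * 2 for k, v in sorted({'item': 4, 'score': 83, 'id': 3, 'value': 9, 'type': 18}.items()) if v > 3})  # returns {'item': 8, 'score': 166, 'type': 36, 'value': 18}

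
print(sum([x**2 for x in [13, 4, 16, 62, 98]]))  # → 13889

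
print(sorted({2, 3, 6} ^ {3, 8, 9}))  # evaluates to [2, 6, 8, 9]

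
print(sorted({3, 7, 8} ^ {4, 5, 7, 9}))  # [3, 4, 5, 8, 9]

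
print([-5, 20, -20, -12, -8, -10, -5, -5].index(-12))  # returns 3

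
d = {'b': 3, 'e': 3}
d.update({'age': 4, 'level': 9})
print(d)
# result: {'b': 3, 'e': 3, 'age': 4, 'level': 9}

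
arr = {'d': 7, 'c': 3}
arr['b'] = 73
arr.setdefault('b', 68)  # 73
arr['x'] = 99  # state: {'d': 7, 'c': 3, 'b': 73, 'x': 99}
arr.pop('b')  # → 73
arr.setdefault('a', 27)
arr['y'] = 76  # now {'d': 7, 'c': 3, 'x': 99, 'a': 27, 'y': 76}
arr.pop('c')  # 3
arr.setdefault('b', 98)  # 98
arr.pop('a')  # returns 27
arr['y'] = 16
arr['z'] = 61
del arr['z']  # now {'d': 7, 'x': 99, 'y': 16, 'b': 98}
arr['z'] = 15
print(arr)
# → {'d': 7, 'x': 99, 'y': 16, 'b': 98, 'z': 15}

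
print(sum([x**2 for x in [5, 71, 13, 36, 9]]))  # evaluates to 6612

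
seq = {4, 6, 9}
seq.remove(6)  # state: {4, 9}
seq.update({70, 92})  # {4, 9, 70, 92}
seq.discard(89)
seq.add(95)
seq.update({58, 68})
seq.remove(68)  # {4, 9, 58, 70, 92, 95}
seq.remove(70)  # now {4, 9, 58, 92, 95}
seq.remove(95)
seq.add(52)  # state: {4, 9, 52, 58, 92}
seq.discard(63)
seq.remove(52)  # {4, 9, 58, 92}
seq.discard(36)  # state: {4, 9, 58, 92}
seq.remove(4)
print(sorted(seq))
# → [9, 58, 92]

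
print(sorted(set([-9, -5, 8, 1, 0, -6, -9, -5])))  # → [-9, -6, -5, 0, 1, 8]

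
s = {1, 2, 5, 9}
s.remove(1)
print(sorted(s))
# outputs [2, 5, 9]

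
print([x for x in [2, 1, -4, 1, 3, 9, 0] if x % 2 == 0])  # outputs [2, -4, 0]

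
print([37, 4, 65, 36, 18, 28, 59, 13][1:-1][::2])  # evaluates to [4, 36, 28]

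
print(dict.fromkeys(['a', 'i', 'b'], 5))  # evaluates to {'a': 5, 'i': 5, 'b': 5}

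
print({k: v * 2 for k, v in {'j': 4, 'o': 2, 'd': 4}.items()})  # {'j': 8, 'o': 4, 'd': 8}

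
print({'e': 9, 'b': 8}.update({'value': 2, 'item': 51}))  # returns None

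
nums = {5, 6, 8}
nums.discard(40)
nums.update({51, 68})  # {5, 6, 8, 51, 68}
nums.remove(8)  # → {5, 6, 51, 68}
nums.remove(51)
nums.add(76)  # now {5, 6, 68, 76}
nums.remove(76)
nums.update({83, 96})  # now {5, 6, 68, 83, 96}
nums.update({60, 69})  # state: {5, 6, 60, 68, 69, 83, 96}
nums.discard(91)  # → {5, 6, 60, 68, 69, 83, 96}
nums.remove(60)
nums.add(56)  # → {5, 6, 56, 68, 69, 83, 96}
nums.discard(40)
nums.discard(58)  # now {5, 6, 56, 68, 69, 83, 96}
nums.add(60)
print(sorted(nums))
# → [5, 6, 56, 60, 68, 69, 83, 96]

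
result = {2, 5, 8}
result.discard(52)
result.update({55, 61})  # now {2, 5, 8, 55, 61}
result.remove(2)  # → {5, 8, 55, 61}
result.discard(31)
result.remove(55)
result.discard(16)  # {5, 8, 61}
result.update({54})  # {5, 8, 54, 61}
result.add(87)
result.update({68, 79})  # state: {5, 8, 54, 61, 68, 79, 87}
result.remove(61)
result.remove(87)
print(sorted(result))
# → [5, 8, 54, 68, 79]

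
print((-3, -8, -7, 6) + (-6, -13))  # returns (-3, -8, -7, 6, -6, -13)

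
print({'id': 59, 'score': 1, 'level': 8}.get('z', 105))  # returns 105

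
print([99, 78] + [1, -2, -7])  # [99, 78, 1, -2, -7]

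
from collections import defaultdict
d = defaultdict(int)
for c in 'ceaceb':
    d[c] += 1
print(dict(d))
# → {'c': 2, 'e': 2, 'a': 1, 'b': 1}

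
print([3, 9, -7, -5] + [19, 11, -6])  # [3, 9, -7, -5, 19, 11, -6]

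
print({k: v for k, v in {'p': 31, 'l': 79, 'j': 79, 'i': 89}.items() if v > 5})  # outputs {'p': 31, 'l': 79, 'j': 79, 'i': 89}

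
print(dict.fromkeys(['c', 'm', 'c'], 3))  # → {'c': 3, 'm': 3}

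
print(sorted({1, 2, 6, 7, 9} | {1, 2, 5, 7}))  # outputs [1, 2, 5, 6, 7, 9]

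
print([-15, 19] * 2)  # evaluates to [-15, 19, -15, 19]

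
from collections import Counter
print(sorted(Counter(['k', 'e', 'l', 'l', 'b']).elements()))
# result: ['b', 'e', 'k', 'l', 'l']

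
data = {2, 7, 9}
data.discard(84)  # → {2, 7, 9}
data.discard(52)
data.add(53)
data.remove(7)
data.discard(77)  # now {2, 9, 53}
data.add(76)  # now {2, 9, 53, 76}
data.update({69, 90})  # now {2, 9, 53, 69, 76, 90}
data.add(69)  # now {2, 9, 53, 69, 76, 90}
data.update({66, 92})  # {2, 9, 53, 66, 69, 76, 90, 92}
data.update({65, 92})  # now {2, 9, 53, 65, 66, 69, 76, 90, 92}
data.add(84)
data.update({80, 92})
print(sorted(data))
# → [2, 9, 53, 65, 66, 69, 76, 80, 84, 90, 92]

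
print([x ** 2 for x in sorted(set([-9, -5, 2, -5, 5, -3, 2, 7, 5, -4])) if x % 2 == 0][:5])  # [16, 4]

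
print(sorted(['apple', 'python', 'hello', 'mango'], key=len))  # ['apple', 'hello', 'mango', 'python']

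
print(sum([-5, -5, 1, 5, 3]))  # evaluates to -1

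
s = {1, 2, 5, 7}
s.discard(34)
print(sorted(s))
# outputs [1, 2, 5, 7]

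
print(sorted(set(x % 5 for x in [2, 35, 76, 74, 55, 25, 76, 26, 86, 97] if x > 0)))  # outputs [0, 1, 2, 4]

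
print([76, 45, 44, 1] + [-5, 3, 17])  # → [76, 45, 44, 1, -5, 3, 17]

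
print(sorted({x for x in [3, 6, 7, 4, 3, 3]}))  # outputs [3, 4, 6, 7]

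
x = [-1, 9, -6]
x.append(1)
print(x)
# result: [-1, 9, -6, 1]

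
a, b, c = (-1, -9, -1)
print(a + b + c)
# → -11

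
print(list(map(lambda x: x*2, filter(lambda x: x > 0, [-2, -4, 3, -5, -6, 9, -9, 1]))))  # [6, 18, 2]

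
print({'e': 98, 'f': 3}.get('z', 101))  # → 101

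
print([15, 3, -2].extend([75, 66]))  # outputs None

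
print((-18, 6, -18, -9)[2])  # -18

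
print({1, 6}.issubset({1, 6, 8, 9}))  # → True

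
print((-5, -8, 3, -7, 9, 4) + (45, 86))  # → (-5, -8, 3, -7, 9, 4, 45, 86)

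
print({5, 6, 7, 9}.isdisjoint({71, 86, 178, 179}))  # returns True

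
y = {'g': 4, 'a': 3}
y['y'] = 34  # {'g': 4, 'a': 3, 'y': 34}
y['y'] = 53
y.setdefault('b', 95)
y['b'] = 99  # {'g': 4, 'a': 3, 'y': 53, 'b': 99}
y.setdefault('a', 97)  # 3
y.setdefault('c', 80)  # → 80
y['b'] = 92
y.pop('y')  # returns 53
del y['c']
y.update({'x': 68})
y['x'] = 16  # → {'g': 4, 'a': 3, 'b': 92, 'x': 16}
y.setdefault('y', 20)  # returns 20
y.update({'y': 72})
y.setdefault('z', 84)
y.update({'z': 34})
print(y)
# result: {'g': 4, 'a': 3, 'b': 92, 'x': 16, 'y': 72, 'z': 34}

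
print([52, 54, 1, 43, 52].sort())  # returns None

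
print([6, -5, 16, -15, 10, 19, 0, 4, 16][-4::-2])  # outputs [19, -15, -5]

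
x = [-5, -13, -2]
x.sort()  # [-13, -5, -2]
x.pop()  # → -2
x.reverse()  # [-5, -13]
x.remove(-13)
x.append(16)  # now [-5, 16]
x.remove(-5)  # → [16]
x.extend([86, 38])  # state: [16, 86, 38]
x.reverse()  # [38, 86, 16]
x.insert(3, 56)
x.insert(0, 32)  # [32, 38, 86, 16, 56]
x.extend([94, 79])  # [32, 38, 86, 16, 56, 94, 79]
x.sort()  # [16, 32, 38, 56, 79, 86, 94]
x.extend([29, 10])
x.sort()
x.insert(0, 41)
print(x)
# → [41, 10, 16, 29, 32, 38, 56, 79, 86, 94]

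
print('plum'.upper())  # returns PLUM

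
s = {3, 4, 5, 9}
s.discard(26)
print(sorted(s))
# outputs [3, 4, 5, 9]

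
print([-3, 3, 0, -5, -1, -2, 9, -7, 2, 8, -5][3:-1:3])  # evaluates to [-5, 9, 8]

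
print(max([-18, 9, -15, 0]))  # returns 9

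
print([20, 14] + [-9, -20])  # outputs [20, 14, -9, -20]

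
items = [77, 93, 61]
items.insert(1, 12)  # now [77, 12, 93, 61]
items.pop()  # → 61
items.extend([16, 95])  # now [77, 12, 93, 16, 95]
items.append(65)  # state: [77, 12, 93, 16, 95, 65]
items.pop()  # 65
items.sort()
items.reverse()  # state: [95, 93, 77, 16, 12]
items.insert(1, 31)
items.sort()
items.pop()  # 95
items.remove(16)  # [12, 31, 77, 93]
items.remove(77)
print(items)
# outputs [12, 31, 93]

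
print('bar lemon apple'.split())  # ['bar', 'lemon', 'apple']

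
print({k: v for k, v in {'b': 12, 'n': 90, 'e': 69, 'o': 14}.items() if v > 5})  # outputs {'b': 12, 'n': 90, 'e': 69, 'o': 14}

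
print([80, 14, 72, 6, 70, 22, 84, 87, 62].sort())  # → None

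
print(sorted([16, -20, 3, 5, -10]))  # [-20, -10, 3, 5, 16]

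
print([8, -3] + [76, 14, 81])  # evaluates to [8, -3, 76, 14, 81]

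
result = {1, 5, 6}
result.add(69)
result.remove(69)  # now {1, 5, 6}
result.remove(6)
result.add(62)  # {1, 5, 62}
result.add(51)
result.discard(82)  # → {1, 5, 51, 62}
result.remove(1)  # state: {5, 51, 62}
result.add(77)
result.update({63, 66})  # {5, 51, 62, 63, 66, 77}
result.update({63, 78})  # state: {5, 51, 62, 63, 66, 77, 78}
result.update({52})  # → {5, 51, 52, 62, 63, 66, 77, 78}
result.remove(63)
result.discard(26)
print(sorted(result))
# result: [5, 51, 52, 62, 66, 77, 78]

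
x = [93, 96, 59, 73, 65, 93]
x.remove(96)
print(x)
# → [93, 59, 73, 65, 93]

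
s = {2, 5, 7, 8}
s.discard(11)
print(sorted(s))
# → [2, 5, 7, 8]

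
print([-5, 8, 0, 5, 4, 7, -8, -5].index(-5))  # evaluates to 0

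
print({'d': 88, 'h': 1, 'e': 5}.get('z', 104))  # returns 104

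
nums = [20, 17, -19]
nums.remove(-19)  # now [20, 17]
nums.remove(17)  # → [20]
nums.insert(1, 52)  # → [20, 52]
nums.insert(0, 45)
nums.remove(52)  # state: [45, 20]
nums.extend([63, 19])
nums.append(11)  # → [45, 20, 63, 19, 11]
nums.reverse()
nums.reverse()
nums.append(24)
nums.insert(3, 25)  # [45, 20, 63, 25, 19, 11, 24]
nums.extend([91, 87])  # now [45, 20, 63, 25, 19, 11, 24, 91, 87]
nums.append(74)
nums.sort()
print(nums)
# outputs [11, 19, 20, 24, 25, 45, 63, 74, 87, 91]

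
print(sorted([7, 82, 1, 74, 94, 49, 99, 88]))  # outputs [1, 7, 49, 74, 82, 88, 94, 99]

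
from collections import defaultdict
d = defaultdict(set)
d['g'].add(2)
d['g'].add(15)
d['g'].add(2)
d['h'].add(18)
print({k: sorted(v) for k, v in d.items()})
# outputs {'g': [2, 15], 'h': [18]}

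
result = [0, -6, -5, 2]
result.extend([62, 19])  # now [0, -6, -5, 2, 62, 19]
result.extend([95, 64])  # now [0, -6, -5, 2, 62, 19, 95, 64]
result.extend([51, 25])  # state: [0, -6, -5, 2, 62, 19, 95, 64, 51, 25]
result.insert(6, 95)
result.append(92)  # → [0, -6, -5, 2, 62, 19, 95, 95, 64, 51, 25, 92]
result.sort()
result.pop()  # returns 95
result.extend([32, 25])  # [-6, -5, 0, 2, 19, 25, 51, 62, 64, 92, 95, 32, 25]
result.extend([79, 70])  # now [-6, -5, 0, 2, 19, 25, 51, 62, 64, 92, 95, 32, 25, 79, 70]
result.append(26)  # [-6, -5, 0, 2, 19, 25, 51, 62, 64, 92, 95, 32, 25, 79, 70, 26]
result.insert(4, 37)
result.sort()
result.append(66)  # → [-6, -5, 0, 2, 19, 25, 25, 26, 32, 37, 51, 62, 64, 70, 79, 92, 95, 66]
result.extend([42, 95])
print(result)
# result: [-6, -5, 0, 2, 19, 25, 25, 26, 32, 37, 51, 62, 64, 70, 79, 92, 95, 66, 42, 95]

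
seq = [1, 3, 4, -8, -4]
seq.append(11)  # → [1, 3, 4, -8, -4, 11]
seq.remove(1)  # [3, 4, -8, -4, 11]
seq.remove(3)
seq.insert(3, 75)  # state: [4, -8, -4, 75, 11]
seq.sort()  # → [-8, -4, 4, 11, 75]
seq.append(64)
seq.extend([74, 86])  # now [-8, -4, 4, 11, 75, 64, 74, 86]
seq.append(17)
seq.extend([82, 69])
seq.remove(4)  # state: [-8, -4, 11, 75, 64, 74, 86, 17, 82, 69]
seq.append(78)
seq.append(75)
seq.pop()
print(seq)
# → [-8, -4, 11, 75, 64, 74, 86, 17, 82, 69, 78]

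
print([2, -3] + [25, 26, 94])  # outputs [2, -3, 25, 26, 94]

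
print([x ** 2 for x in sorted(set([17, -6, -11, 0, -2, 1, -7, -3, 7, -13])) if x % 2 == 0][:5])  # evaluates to [36, 4, 0]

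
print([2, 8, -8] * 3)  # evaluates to [2, 8, -8, 2, 8, -8, 2, 8, -8]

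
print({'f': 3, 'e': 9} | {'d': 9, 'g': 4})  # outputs {'f': 3, 'e': 9, 'd': 9, 'g': 4}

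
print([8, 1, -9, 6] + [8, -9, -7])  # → [8, 1, -9, 6, 8, -9, -7]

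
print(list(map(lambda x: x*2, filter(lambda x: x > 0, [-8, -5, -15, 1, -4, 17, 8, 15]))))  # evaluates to [2, 34, 16, 30]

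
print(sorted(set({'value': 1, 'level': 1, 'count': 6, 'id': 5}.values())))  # [1, 5, 6]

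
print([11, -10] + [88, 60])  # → [11, -10, 88, 60]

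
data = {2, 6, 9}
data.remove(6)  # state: {2, 9}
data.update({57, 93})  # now {2, 9, 57, 93}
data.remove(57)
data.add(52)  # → {2, 9, 52, 93}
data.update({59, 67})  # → {2, 9, 52, 59, 67, 93}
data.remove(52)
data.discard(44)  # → {2, 9, 59, 67, 93}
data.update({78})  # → {2, 9, 59, 67, 78, 93}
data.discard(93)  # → {2, 9, 59, 67, 78}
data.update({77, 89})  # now {2, 9, 59, 67, 77, 78, 89}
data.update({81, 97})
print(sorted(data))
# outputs [2, 9, 59, 67, 77, 78, 81, 89, 97]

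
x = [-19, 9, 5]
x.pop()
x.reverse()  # [9, -19]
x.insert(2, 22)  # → [9, -19, 22]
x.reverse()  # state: [22, -19, 9]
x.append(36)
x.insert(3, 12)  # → [22, -19, 9, 12, 36]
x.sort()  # [-19, 9, 12, 22, 36]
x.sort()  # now [-19, 9, 12, 22, 36]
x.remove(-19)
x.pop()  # 36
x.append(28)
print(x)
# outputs [9, 12, 22, 28]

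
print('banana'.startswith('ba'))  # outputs True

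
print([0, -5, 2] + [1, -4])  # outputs [0, -5, 2, 1, -4]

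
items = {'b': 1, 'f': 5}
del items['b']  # {'f': 5}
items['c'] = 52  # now {'f': 5, 'c': 52}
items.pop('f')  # 5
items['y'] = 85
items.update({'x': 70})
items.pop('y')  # 85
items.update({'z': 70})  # {'c': 52, 'x': 70, 'z': 70}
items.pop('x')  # 70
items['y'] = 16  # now {'c': 52, 'z': 70, 'y': 16}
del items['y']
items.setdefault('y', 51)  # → 51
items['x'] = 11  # {'c': 52, 'z': 70, 'y': 51, 'x': 11}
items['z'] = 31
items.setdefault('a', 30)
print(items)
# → {'c': 52, 'z': 31, 'y': 51, 'x': 11, 'a': 30}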